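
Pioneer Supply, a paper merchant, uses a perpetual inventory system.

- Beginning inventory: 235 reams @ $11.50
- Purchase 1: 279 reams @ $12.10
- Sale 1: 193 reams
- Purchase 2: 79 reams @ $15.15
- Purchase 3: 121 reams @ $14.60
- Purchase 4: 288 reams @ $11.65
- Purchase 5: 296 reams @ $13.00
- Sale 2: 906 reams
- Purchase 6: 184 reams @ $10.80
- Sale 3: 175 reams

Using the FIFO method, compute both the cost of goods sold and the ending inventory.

Sale 1 (193) [FIFO — oldest first]: 193 @ $11.50 = $2,219.50
Sale 2 (906) [FIFO — oldest first]: 42 @ $11.50 + 279 @ $12.10 + 79 @ $15.15 + 121 @ $14.60 + 288 @ $11.65 + 97 @ $13.00 = $11,438.55
Sale 3 (175) [FIFO — oldest first]: 175 @ $13.00 = $2,275.00
Total COGS = $2,219.50 + $11,438.55 + $2,275.00 = $15,933.05
Ending inventory: 24 @ $13.00 + 184 @ $10.80 = $2,299.20

COGS = $15,933.05; ending inventory = $2,299.20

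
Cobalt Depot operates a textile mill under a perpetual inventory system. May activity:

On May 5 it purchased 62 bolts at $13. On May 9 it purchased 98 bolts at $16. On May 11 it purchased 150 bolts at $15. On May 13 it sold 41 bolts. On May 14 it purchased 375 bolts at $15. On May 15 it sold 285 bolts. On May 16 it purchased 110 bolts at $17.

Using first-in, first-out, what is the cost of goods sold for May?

May 13, 41 sold [FIFO — oldest first]: 41 @ $13 = $533
May 15, 285 sold [FIFO — oldest first]: 21 @ $13 + 98 @ $16 + 150 @ $15 + 16 @ $15 = $4,331
Total COGS = $533 + $4,331 = $4,864
Ending inventory: 359 @ $15 + 110 @ $17 = $7,255

COGS = $4,864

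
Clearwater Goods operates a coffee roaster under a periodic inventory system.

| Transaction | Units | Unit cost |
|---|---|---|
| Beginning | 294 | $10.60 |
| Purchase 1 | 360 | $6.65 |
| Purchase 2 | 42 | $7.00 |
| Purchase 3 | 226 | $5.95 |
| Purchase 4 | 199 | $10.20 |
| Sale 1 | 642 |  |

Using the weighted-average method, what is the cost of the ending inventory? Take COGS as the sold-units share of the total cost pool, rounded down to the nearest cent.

Ending inventory = $3,922.12

Sale 1, sell 642: 642/1121 × $9,178.90 → $5,256.78
Ending inventory (cost pool remaining) = $3,922.12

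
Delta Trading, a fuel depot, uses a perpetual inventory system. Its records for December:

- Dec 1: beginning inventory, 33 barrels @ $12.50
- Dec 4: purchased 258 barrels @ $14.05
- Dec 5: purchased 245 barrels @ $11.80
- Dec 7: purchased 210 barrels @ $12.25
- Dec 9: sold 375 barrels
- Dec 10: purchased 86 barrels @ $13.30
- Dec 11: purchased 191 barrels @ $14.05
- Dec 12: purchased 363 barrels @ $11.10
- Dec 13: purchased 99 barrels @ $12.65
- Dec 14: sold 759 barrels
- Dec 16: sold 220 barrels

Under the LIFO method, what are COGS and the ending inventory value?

COGS = $16,820.50; ending inventory = $1,789.40

Dec 9, 375 sold [LIFO — newest first]: 210 @ $12.25 + 165 @ $11.80 = $4,519.50
Dec 14, 759 sold [LIFO — newest first]: 99 @ $12.65 + 363 @ $11.10 + 191 @ $14.05 + 86 @ $13.30 + 20 @ $11.80 = $9,345.00
Dec 16, 220 sold [LIFO — newest first]: 60 @ $11.80 + 160 @ $14.05 = $2,956.00
Total COGS = $4,519.50 + $9,345.00 + $2,956.00 = $16,820.50
Ending inventory: 33 @ $12.50 + 98 @ $14.05 = $1,789.40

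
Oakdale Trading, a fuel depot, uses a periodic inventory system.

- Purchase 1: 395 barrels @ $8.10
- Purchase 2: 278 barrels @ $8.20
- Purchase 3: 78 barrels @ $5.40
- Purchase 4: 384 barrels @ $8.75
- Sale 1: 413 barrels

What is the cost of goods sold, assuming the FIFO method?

COGS = $3,347.10

Sale 1 (413) [FIFO — oldest first]: 395 @ $8.10 + 18 @ $8.20 = $3,347.10
Ending inventory: 260 @ $8.20 + 78 @ $5.40 + 384 @ $8.75 = $5,913.20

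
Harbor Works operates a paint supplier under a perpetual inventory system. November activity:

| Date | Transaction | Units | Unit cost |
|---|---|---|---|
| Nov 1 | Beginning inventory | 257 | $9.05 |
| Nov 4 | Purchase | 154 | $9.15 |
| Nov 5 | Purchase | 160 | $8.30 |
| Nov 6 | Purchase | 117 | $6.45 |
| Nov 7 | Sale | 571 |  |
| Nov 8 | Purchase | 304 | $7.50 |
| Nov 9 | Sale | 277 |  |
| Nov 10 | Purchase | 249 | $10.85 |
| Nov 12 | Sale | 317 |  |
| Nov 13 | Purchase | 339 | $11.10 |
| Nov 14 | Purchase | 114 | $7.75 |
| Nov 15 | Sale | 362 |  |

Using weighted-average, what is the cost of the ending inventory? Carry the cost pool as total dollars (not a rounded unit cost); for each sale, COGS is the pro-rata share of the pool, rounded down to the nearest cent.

After Nov 1: 257 on hand, pool $2,325.85 (≈ $9.0500 each)
After Nov 4: 411 on hand, pool $3,734.95 (≈ $9.0875 each)
After Nov 5: 571 on hand, pool $5,062.95 (≈ $8.8668 each)
After Nov 6: 688 on hand, pool $5,817.60 (≈ $8.4558 each)
Nov 7, sell 571: 571/688 × $5,817.60 → $4,828.26
After Nov 8: 421 on hand, pool $3,269.34 (≈ $7.7657 each)
Nov 9, sell 277: 277/421 × $3,269.34 → $2,151.08
After Nov 10: 393 on hand, pool $3,819.91 (≈ $9.7199 each)
Nov 12, sell 317: 317/393 × $3,819.91 → $3,081.19
After Nov 13: 415 on hand, pool $4,501.62 (≈ $10.8473 each)
After Nov 14: 529 on hand, pool $5,385.12 (≈ $10.1798 each)
Nov 15, sell 362: 362/529 × $5,385.12 → $3,685.09
Total COGS = $4,828.26 + $2,151.08 + $3,081.19 + $3,685.09 = $13,745.62
Ending inventory (cost pool remaining) = $1,700.03
Check: goods available $15,445.65 = COGS $13,745.62 + ending $1,700.03

Ending inventory = $1,700.03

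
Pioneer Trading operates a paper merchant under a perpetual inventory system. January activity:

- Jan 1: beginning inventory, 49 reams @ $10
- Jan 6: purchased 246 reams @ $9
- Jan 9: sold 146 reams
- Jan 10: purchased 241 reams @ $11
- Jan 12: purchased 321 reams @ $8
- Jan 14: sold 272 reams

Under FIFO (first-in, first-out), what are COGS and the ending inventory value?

COGS = $4,057; ending inventory = $3,866

Jan 9, 146 sold [FIFO — oldest first]: 49 @ $10 + 97 @ $9 = $1,363
Jan 14, 272 sold [FIFO — oldest first]: 149 @ $9 + 123 @ $11 = $2,694
Total COGS = $1,363 + $2,694 = $4,057
Ending inventory: 118 @ $11 + 321 @ $8 = $3,866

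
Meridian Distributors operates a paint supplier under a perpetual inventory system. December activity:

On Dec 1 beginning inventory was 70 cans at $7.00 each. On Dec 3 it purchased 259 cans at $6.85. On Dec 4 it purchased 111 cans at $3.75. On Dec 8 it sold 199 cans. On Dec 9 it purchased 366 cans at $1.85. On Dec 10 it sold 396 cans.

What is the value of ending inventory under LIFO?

Ending inventory = $1,455.85

Dec 8, 199 sold [LIFO — newest first]: 111 @ $3.75 + 88 @ $6.85 = $1,019.05
Dec 10, 396 sold [LIFO — newest first]: 366 @ $1.85 + 30 @ $6.85 = $882.60
Total COGS = $1,019.05 + $882.60 = $1,901.65
Ending inventory: 70 @ $7.00 + 141 @ $6.85 = $1,455.85
Check: goods available $3,357.50 = COGS $1,901.65 + ending $1,455.85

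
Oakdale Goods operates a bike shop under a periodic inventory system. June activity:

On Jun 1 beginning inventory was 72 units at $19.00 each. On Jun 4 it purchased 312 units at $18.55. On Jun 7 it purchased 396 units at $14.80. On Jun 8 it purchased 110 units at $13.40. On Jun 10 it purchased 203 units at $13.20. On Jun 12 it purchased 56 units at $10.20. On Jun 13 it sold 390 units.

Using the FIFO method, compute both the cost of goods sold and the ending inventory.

Jun 13, 390 sold [FIFO — oldest first]: 72 @ $19.00 + 312 @ $18.55 + 6 @ $14.80 = $7,244.40
Ending inventory: 390 @ $14.80 + 110 @ $13.40 + 203 @ $13.20 + 56 @ $10.20 = $10,496.80

COGS = $7,244.40; ending inventory = $10,496.80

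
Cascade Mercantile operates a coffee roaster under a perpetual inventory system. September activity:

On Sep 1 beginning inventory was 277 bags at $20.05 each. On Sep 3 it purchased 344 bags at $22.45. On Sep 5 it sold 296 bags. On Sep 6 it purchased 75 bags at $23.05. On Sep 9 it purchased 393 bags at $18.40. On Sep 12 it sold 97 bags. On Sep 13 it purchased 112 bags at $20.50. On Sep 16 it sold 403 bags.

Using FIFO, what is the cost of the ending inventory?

Sep 5, 296 sold [FIFO — oldest first]: 277 @ $20.05 + 19 @ $22.45 = $5,980.40
Sep 12, 97 sold [FIFO — oldest first]: 97 @ $22.45 = $2,177.65
Sep 16, 403 sold [FIFO — oldest first]: 228 @ $22.45 + 75 @ $23.05 + 100 @ $18.40 = $8,687.35
Total COGS = $5,980.40 + $2,177.65 + $8,687.35 = $16,845.40
Ending inventory: 293 @ $18.40 + 112 @ $20.50 = $7,687.20
Check: goods available $24,532.60 = COGS $16,845.40 + ending $7,687.20

Ending inventory = $7,687.20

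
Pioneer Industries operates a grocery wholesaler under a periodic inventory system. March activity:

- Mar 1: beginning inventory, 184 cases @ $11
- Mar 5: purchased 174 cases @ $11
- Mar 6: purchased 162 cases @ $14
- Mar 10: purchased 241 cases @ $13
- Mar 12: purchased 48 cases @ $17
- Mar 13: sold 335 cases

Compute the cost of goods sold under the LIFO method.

Mar 13, 335 sold [LIFO — newest first]: 48 @ $17 + 241 @ $13 + 46 @ $14 = $4,593
Ending inventory: 184 @ $11 + 174 @ $11 + 116 @ $14 = $5,562
Check: goods available $10,155 = COGS $4,593 + ending $5,562

COGS = $4,593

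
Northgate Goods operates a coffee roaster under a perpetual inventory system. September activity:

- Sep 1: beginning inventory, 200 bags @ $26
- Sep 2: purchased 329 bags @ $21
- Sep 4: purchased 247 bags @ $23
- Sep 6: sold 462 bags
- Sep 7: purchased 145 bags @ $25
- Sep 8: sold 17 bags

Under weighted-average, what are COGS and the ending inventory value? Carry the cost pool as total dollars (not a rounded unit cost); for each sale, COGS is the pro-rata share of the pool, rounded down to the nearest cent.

After Sep 1: 200 on hand, pool $5,200.00 (≈ $26.0000 each)
After Sep 2: 529 on hand, pool $12,109.00 (≈ $22.8904 each)
After Sep 4: 776 on hand, pool $17,790.00 (≈ $22.9253 each)
Sep 6, sell 462: 462/776 × $17,790.00 → $10,591.46
After Sep 7: 459 on hand, pool $10,823.54 (≈ $23.5807 each)
Sep 8, sell 17: 17/459 × $10,823.54 → $400.87
Total COGS = $10,591.46 + $400.87 = $10,992.33
Ending inventory (cost pool remaining) = $10,422.67
Check: goods available $21,415.00 = COGS $10,992.33 + ending $10,422.67

COGS = $10,992.33; ending inventory = $10,422.67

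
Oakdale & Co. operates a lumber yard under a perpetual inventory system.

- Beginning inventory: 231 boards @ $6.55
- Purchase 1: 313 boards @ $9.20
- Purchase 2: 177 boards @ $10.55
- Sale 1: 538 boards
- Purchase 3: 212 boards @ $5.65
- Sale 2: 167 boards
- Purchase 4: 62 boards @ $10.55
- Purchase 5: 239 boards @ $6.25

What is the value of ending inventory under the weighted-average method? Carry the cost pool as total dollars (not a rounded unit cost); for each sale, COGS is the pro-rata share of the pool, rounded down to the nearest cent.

Ending inventory = $3,756.37

After Beginning: 231 on hand, pool $1,513.05 (≈ $6.5500 each)
After Purchase 1: 544 on hand, pool $4,392.65 (≈ $8.0747 each)
After Purchase 2: 721 on hand, pool $6,260.00 (≈ $8.6824 each)
Sale 1, sell 538: 538/721 × $6,260.00 → $4,671.12
After Purchase 3: 395 on hand, pool $2,786.68 (≈ $7.0549 each)
Sale 2, sell 167: 167/395 × $2,786.68 → $1,178.16
After Purchase 4: 290 on hand, pool $2,262.62 (≈ $7.8021 each)
After Purchase 5: 529 on hand, pool $3,756.37 (≈ $7.1009 each)
Total COGS = $4,671.12 + $1,178.16 = $5,849.28
Ending inventory (cost pool remaining) = $3,756.37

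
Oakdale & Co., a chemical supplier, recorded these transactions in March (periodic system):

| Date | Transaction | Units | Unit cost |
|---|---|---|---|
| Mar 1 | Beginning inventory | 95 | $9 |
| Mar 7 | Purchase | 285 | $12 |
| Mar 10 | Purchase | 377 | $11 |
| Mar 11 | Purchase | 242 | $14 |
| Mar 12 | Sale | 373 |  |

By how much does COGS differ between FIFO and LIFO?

FIFO COGS: 95 @ $9 + 278 @ $12 = $4,191
LIFO COGS: 242 @ $14 + 131 @ $11 = $4,829
Difference = |$4,191 − $4,829| = $638

$638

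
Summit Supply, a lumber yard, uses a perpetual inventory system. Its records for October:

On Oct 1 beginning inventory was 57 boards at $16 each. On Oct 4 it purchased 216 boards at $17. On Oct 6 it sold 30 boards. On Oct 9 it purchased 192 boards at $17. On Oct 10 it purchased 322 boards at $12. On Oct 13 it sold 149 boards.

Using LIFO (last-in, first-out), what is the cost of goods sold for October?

Oct 6, 30 sold [LIFO — newest first]: 30 @ $17 = $510
Oct 13, 149 sold [LIFO — newest first]: 149 @ $12 = $1,788
Total COGS = $510 + $1,788 = $2,298
Ending inventory: 57 @ $16 + 186 @ $17 + 192 @ $17 + 173 @ $12 = $9,414

COGS = $2,298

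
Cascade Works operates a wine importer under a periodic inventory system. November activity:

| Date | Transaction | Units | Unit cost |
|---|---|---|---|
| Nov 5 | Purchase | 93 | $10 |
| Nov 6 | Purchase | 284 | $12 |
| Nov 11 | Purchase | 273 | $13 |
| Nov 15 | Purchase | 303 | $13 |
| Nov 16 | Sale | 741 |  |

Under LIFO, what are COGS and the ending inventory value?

Nov 16, 741 sold [LIFO — newest first]: 303 @ $13 + 273 @ $13 + 165 @ $12 = $9,468
Ending inventory: 93 @ $10 + 119 @ $12 = $2,358

COGS = $9,468; ending inventory = $2,358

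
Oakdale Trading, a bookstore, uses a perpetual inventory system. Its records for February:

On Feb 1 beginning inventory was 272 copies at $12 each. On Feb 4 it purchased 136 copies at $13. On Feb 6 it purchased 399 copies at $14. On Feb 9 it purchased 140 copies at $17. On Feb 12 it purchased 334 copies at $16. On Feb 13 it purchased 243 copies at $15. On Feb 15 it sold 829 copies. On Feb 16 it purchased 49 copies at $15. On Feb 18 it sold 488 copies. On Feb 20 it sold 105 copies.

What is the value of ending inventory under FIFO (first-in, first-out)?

Feb 15, 829 sold [FIFO — oldest first]: 272 @ $12 + 136 @ $13 + 399 @ $14 + 22 @ $17 = $10,992
Feb 18, 488 sold [FIFO — oldest first]: 118 @ $17 + 334 @ $16 + 36 @ $15 = $7,890
Feb 20, 105 sold [FIFO — oldest first]: 105 @ $15 = $1,575
Total COGS = $10,992 + $7,890 + $1,575 = $20,457
Ending inventory: 102 @ $15 + 49 @ $15 = $2,265

Ending inventory = $2,265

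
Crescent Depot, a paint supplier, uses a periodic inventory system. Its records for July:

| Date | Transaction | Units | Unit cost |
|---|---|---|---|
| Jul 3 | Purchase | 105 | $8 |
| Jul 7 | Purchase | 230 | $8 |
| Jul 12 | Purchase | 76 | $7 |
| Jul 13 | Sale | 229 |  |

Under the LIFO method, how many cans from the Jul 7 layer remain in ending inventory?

77

Jul 13, 229 sold [LIFO — newest first]: 76 @ $7 + 153 @ $8 = $1,756
Ending inventory: 105 @ $8 + 77 @ $8 = $1,456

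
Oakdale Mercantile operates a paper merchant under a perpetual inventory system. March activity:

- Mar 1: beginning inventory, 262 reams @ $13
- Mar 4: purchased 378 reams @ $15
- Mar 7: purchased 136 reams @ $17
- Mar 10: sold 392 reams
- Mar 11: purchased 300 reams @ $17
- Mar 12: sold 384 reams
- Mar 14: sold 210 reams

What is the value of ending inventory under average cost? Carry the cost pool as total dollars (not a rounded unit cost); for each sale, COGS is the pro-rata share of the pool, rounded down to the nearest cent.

After Mar 1: 262 on hand, pool $3,406.00 (≈ $13.0000 each)
After Mar 4: 640 on hand, pool $9,076.00 (≈ $14.1813 each)
After Mar 7: 776 on hand, pool $11,388.00 (≈ $14.6753 each)
Mar 10, sell 392: 392/776 × $11,388.00 → $5,752.70
After Mar 11: 684 on hand, pool $10,735.30 (≈ $15.6949 each)
Mar 12, sell 384: 384/684 × $10,735.30 → $6,026.83
Mar 14, sell 210: 210/300 × $4,708.47 → $3,295.92
Total COGS = $5,752.70 + $6,026.83 + $3,295.92 = $15,075.45
Ending inventory (cost pool remaining) = $1,412.55

Ending inventory = $1,412.55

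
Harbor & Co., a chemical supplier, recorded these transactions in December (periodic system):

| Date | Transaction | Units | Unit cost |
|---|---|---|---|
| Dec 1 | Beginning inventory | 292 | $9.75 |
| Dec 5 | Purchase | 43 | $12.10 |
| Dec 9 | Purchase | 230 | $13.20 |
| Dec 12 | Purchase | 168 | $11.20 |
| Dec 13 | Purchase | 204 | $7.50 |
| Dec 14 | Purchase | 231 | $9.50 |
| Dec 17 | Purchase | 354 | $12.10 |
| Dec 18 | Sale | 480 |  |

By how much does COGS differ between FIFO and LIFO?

FIFO COGS: 292 @ $9.75 + 43 @ $12.10 + 145 @ $13.20 = $5,281.30
LIFO COGS: 354 @ $12.10 + 126 @ $9.50 = $5,480.40
Difference = |$5,281.30 − $5,480.40| = $199.10

$199.10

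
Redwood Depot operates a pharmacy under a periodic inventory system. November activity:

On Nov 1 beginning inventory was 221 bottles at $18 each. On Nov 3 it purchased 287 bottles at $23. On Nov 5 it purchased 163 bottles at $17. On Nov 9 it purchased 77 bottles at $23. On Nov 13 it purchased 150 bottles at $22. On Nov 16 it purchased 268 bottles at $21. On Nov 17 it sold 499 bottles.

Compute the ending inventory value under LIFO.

Ending inventory = $13,282

Nov 17, 499 sold [LIFO — newest first]: 268 @ $21 + 150 @ $22 + 77 @ $23 + 4 @ $17 = $10,767
Ending inventory: 221 @ $18 + 287 @ $23 + 159 @ $17 = $13,282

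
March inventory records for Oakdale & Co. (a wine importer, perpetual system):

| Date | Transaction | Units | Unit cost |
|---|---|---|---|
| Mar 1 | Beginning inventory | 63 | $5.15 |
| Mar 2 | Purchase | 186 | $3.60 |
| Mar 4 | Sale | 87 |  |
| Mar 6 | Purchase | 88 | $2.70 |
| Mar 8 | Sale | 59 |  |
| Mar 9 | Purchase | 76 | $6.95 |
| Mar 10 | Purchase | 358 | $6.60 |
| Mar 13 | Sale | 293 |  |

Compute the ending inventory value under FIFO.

Mar 4, 87 sold [FIFO — oldest first]: 63 @ $5.15 + 24 @ $3.60 = $410.85
Mar 8, 59 sold [FIFO — oldest first]: 59 @ $3.60 = $212.40
Mar 13, 293 sold [FIFO — oldest first]: 103 @ $3.60 + 88 @ $2.70 + 76 @ $6.95 + 26 @ $6.60 = $1,308.20
Total COGS = $410.85 + $212.40 + $1,308.20 = $1,931.45
Ending inventory: 332 @ $6.60 = $2,191.20

Ending inventory = $2,191.20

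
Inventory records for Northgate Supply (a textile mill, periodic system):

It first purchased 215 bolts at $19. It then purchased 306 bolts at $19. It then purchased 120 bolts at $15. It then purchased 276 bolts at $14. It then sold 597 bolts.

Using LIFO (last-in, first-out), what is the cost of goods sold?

Sale 1 (597) [LIFO — newest first]: 276 @ $14 + 120 @ $15 + 201 @ $19 = $9,483
Ending inventory: 215 @ $19 + 105 @ $19 = $6,080
Check: goods available $15,563 = COGS $9,483 + ending $6,080

COGS = $9,483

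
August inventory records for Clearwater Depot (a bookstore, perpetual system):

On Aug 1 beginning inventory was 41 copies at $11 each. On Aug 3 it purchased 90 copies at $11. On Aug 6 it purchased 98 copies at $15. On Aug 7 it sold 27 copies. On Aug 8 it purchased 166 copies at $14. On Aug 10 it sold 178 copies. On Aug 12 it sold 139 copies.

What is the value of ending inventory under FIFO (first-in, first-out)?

Aug 7, 27 sold [FIFO — oldest first]: 27 @ $11 = $297
Aug 10, 178 sold [FIFO — oldest first]: 14 @ $11 + 90 @ $11 + 74 @ $15 = $2,254
Aug 12, 139 sold [FIFO — oldest first]: 24 @ $15 + 115 @ $14 = $1,970
Total COGS = $297 + $2,254 + $1,970 = $4,521
Ending inventory: 51 @ $14 = $714
Check: goods available $5,235 = COGS $4,521 + ending $714

Ending inventory = $714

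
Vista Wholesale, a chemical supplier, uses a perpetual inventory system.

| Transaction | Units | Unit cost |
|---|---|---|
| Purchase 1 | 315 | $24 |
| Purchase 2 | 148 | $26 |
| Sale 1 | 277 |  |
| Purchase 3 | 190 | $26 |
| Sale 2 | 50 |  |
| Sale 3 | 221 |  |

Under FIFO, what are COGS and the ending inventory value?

COGS = $13,618; ending inventory = $2,730

Sale 1 (277) [FIFO — oldest first]: 277 @ $24 = $6,648
Sale 2 (50) [FIFO — oldest first]: 38 @ $24 + 12 @ $26 = $1,224
Sale 3 (221) [FIFO — oldest first]: 136 @ $26 + 85 @ $26 = $5,746
Total COGS = $6,648 + $1,224 + $5,746 = $13,618
Ending inventory: 105 @ $26 = $2,730
Check: goods available $16,348 = COGS $13,618 + ending $2,730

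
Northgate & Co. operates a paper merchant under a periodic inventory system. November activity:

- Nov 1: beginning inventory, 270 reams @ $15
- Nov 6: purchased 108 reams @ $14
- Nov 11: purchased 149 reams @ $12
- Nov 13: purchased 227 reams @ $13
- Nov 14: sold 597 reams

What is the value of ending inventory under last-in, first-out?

Ending inventory = $2,355

Nov 14, 597 sold [LIFO — newest first]: 227 @ $13 + 149 @ $12 + 108 @ $14 + 113 @ $15 = $7,946
Ending inventory: 157 @ $15 = $2,355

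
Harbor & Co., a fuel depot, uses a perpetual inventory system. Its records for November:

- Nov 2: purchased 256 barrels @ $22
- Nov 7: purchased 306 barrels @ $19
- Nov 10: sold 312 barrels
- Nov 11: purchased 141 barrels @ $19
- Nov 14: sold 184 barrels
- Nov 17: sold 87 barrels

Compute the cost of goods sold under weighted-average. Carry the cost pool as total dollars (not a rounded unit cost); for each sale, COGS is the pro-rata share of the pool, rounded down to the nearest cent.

COGS = $11,740.14

After Nov 2: 256 on hand, pool $5,632.00 (≈ $22.0000 each)
After Nov 7: 562 on hand, pool $11,446.00 (≈ $20.3665 each)
Nov 10, sell 312: 312/562 × $11,446.00 → $6,354.36
After Nov 11: 391 on hand, pool $7,770.64 (≈ $19.8738 each)
Nov 14, sell 184: 184/391 × $7,770.64 → $3,656.77
Nov 17, sell 87: 87/207 × $4,113.87 → $1,729.01
Total COGS = $6,354.36 + $3,656.77 + $1,729.01 = $11,740.14
Ending inventory (cost pool remaining) = $2,384.86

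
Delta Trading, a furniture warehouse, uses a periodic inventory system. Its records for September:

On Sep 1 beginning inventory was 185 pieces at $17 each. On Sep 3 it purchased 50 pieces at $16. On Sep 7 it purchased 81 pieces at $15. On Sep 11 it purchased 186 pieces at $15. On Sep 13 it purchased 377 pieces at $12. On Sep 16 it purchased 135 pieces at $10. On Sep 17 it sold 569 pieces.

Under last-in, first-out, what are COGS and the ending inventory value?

Sep 17, 569 sold [LIFO — newest first]: 135 @ $10 + 377 @ $12 + 57 @ $15 = $6,729
Ending inventory: 185 @ $17 + 50 @ $16 + 81 @ $15 + 129 @ $15 = $7,095

COGS = $6,729; ending inventory = $7,095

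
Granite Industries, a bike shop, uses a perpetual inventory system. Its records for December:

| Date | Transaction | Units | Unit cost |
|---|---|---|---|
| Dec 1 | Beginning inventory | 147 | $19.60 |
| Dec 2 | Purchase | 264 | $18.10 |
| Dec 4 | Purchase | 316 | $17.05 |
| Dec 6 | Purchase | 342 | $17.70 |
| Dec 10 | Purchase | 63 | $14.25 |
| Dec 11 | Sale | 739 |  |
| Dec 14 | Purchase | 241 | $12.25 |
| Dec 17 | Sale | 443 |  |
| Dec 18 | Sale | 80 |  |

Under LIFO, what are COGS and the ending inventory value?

COGS = $20,775.20; ending inventory = $2,175.60

Dec 11, 739 sold [LIFO — newest first]: 63 @ $14.25 + 342 @ $17.70 + 316 @ $17.05 + 18 @ $18.10 = $12,664.75
Dec 17, 443 sold [LIFO — newest first]: 241 @ $12.25 + 202 @ $18.10 = $6,608.45
Dec 18, 80 sold [LIFO — newest first]: 44 @ $18.10 + 36 @ $19.60 = $1,502.00
Total COGS = $12,664.75 + $6,608.45 + $1,502.00 = $20,775.20
Ending inventory: 111 @ $19.60 = $2,175.60
Check: goods available $22,950.80 = COGS $20,775.20 + ending $2,175.60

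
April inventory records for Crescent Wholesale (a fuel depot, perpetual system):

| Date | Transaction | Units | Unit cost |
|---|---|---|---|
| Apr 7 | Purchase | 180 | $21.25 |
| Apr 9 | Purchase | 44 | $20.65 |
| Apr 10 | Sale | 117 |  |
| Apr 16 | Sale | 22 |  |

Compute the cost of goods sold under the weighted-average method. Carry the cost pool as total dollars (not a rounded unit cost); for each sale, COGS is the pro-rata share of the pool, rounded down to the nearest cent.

After Apr 7: 180 on hand, pool $3,825.00 (≈ $21.2500 each)
After Apr 9: 224 on hand, pool $4,733.60 (≈ $21.1321 each)
Apr 10, sell 117: 117/224 × $4,733.60 → $2,472.46
Apr 16, sell 22: 22/107 × $2,261.14 → $464.90
Total COGS = $2,472.46 + $464.90 = $2,937.36
Ending inventory (cost pool remaining) = $1,796.24

COGS = $2,937.36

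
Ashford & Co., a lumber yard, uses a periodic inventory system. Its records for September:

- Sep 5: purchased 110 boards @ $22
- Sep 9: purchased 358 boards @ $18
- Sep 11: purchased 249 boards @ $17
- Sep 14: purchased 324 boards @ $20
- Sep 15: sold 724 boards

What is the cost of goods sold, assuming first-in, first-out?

Sep 15, 724 sold [FIFO — oldest first]: 110 @ $22 + 358 @ $18 + 249 @ $17 + 7 @ $20 = $13,237
Ending inventory: 317 @ $20 = $6,340

COGS = $13,237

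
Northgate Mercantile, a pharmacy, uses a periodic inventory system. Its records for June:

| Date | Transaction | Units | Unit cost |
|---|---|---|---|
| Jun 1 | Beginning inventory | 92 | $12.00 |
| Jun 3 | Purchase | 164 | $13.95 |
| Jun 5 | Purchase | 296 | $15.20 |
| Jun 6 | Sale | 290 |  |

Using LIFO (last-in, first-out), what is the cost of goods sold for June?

Jun 6, 290 sold [LIFO — newest first]: 290 @ $15.20 = $4,408.00
Ending inventory: 92 @ $12.00 + 164 @ $13.95 + 6 @ $15.20 = $3,483.00
Check: goods available $7,891.00 = COGS $4,408.00 + ending $3,483.00

COGS = $4,408.00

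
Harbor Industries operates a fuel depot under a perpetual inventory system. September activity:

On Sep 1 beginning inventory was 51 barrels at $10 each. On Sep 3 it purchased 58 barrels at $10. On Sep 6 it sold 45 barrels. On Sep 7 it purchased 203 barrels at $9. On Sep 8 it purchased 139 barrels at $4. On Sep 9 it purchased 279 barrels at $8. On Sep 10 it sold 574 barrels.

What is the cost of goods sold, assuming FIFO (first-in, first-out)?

COGS = $4,817

Sep 6, 45 sold [FIFO — oldest first]: 45 @ $10 = $450
Sep 10, 574 sold [FIFO — oldest first]: 6 @ $10 + 58 @ $10 + 203 @ $9 + 139 @ $4 + 168 @ $8 = $4,367
Total COGS = $450 + $4,367 = $4,817
Ending inventory: 111 @ $8 = $888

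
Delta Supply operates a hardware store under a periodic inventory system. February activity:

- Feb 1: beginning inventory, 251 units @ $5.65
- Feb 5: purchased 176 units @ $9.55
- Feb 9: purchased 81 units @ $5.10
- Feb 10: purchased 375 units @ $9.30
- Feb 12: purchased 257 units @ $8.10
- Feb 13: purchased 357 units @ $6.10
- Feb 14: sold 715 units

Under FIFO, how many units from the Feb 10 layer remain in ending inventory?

168

Feb 14, 715 sold [FIFO — oldest first]: 251 @ $5.65 + 176 @ $9.55 + 81 @ $5.10 + 207 @ $9.30 = $5,437.15
Ending inventory: 168 @ $9.30 + 257 @ $8.10 + 357 @ $6.10 = $5,821.80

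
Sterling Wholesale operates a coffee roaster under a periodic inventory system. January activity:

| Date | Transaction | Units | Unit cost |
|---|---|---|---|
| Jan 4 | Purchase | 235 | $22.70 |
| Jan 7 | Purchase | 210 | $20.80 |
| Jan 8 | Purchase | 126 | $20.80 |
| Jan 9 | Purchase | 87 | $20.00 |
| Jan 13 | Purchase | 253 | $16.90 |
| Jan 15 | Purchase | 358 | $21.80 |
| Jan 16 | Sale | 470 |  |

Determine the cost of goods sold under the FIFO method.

Jan 16, 470 sold [FIFO — oldest first]: 235 @ $22.70 + 210 @ $20.80 + 25 @ $20.80 = $10,222.50
Ending inventory: 101 @ $20.80 + 87 @ $20.00 + 253 @ $16.90 + 358 @ $21.80 = $15,920.90

COGS = $10,222.50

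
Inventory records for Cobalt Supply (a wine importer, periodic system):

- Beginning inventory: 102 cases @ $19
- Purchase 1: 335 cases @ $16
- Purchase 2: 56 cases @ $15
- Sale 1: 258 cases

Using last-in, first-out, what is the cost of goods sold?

COGS = $4,072

Sale 1 (258) [LIFO — newest first]: 56 @ $15 + 202 @ $16 = $4,072
Ending inventory: 102 @ $19 + 133 @ $16 = $4,066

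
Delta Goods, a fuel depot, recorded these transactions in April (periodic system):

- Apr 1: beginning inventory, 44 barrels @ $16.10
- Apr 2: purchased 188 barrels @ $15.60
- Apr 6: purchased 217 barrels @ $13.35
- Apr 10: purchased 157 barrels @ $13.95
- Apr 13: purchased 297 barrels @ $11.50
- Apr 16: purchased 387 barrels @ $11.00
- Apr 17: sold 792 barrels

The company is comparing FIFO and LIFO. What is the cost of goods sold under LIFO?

FIFO COGS: 44 @ $16.10 + 188 @ $15.60 + 217 @ $13.35 + 157 @ $13.95 + 186 @ $11.50 = $10,867.30
LIFO COGS: 387 @ $11.00 + 297 @ $11.50 + 108 @ $13.95 = $9,179.10

COGS = $9,179.10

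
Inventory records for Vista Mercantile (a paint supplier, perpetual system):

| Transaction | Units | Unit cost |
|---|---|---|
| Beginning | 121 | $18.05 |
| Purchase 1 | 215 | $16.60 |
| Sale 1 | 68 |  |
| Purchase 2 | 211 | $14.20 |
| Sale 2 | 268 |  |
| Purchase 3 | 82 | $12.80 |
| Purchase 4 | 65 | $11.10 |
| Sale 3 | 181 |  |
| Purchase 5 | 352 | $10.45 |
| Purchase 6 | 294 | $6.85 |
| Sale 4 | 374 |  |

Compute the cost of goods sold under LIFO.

Sale 1 (68) [LIFO — newest first]: 68 @ $16.60 = $1,128.80
Sale 2 (268) [LIFO — newest first]: 211 @ $14.20 + 57 @ $16.60 = $3,942.40
Sale 3 (181) [LIFO — newest first]: 65 @ $11.10 + 82 @ $12.80 + 34 @ $16.60 = $2,335.50
Sale 4 (374) [LIFO — newest first]: 294 @ $6.85 + 80 @ $10.45 = $2,849.90
Total COGS = $1,128.80 + $3,942.40 + $2,335.50 + $2,849.90 = $10,256.60
Ending inventory: 121 @ $18.05 + 56 @ $16.60 + 272 @ $10.45 = $5,956.05

COGS = $10,256.60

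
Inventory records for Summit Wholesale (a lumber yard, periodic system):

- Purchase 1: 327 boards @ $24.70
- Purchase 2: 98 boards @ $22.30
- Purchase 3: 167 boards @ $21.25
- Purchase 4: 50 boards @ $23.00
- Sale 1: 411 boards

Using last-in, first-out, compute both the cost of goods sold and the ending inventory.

Sale 1 (411) [LIFO — newest first]: 50 @ $23.00 + 167 @ $21.25 + 98 @ $22.30 + 96 @ $24.70 = $9,255.35
Ending inventory: 231 @ $24.70 = $5,705.70

COGS = $9,255.35; ending inventory = $5,705.70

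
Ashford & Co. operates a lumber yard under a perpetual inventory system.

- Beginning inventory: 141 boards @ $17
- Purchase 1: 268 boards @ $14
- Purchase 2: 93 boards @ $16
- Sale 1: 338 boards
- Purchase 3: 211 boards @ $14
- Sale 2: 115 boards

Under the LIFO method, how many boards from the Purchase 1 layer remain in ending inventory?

Sale 1 (338) [LIFO — newest first]: 93 @ $16 + 245 @ $14 = $4,918
Sale 2 (115) [LIFO — newest first]: 115 @ $14 = $1,610
Total COGS = $4,918 + $1,610 = $6,528
Ending inventory: 141 @ $17 + 23 @ $14 + 96 @ $14 = $4,063

23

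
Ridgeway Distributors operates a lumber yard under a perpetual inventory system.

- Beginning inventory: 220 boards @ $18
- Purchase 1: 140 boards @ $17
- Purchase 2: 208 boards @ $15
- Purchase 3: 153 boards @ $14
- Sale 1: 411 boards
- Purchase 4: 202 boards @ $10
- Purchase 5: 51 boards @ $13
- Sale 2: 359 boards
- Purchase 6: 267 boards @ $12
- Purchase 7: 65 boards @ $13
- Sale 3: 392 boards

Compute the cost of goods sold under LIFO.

Sale 1 (411) [LIFO — newest first]: 153 @ $14 + 208 @ $15 + 50 @ $17 = $6,112
Sale 2 (359) [LIFO — newest first]: 51 @ $13 + 202 @ $10 + 90 @ $17 + 16 @ $18 = $4,501
Sale 3 (392) [LIFO — newest first]: 65 @ $13 + 267 @ $12 + 60 @ $18 = $5,129
Total COGS = $6,112 + $4,501 + $5,129 = $15,742
Ending inventory: 144 @ $18 = $2,592

COGS = $15,742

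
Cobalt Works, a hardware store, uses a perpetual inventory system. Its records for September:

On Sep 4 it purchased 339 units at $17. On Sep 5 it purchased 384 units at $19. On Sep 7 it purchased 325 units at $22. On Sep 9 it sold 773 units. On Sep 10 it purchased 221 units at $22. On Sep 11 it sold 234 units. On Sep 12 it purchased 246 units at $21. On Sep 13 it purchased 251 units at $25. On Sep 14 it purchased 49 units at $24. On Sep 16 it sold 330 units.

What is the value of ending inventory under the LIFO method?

Sep 9, 773 sold [LIFO — newest first]: 325 @ $22 + 384 @ $19 + 64 @ $17 = $15,534
Sep 11, 234 sold [LIFO — newest first]: 221 @ $22 + 13 @ $17 = $5,083
Sep 16, 330 sold [LIFO — newest first]: 49 @ $24 + 251 @ $25 + 30 @ $21 = $8,081
Total COGS = $15,534 + $5,083 + $8,081 = $28,698
Ending inventory: 262 @ $17 + 216 @ $21 = $8,990

Ending inventory = $8,990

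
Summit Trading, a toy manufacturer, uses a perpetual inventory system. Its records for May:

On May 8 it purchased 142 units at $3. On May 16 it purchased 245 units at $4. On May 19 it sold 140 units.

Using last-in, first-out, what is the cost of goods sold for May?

COGS = $560

May 19, 140 sold [LIFO — newest first]: 140 @ $4 = $560
Ending inventory: 142 @ $3 + 105 @ $4 = $846
Check: goods available $1,406 = COGS $560 + ending $846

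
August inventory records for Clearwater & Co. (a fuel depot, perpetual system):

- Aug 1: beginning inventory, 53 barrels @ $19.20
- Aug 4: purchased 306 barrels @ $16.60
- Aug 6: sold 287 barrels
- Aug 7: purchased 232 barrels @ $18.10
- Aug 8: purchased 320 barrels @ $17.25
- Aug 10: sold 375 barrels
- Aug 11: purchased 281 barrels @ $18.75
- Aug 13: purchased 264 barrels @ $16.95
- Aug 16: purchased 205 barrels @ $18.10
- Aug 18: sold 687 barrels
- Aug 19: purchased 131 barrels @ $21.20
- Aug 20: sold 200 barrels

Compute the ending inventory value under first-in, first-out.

Aug 6, 287 sold [FIFO — oldest first]: 53 @ $19.20 + 234 @ $16.60 = $4,902.00
Aug 10, 375 sold [FIFO — oldest first]: 72 @ $16.60 + 232 @ $18.10 + 71 @ $17.25 = $6,619.15
Aug 18, 687 sold [FIFO — oldest first]: 249 @ $17.25 + 281 @ $18.75 + 157 @ $16.95 = $12,225.15
Aug 20, 200 sold [FIFO — oldest first]: 107 @ $16.95 + 93 @ $18.10 = $3,496.95
Total COGS = $4,902.00 + $6,619.15 + $12,225.15 + $3,496.95 = $27,243.25
Ending inventory: 112 @ $18.10 + 131 @ $21.20 = $4,804.40

Ending inventory = $4,804.40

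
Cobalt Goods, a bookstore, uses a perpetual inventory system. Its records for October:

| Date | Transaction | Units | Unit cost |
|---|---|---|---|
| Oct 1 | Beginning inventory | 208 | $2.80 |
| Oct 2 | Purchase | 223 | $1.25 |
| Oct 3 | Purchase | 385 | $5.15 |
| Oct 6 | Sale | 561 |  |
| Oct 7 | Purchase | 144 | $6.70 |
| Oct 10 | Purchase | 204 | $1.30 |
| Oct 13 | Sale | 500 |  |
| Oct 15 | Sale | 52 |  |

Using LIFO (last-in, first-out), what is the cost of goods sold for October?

Oct 6, 561 sold [LIFO — newest first]: 385 @ $5.15 + 176 @ $1.25 = $2,202.75
Oct 13, 500 sold [LIFO — newest first]: 204 @ $1.30 + 144 @ $6.70 + 47 @ $1.25 + 105 @ $2.80 = $1,582.75
Oct 15, 52 sold [LIFO — newest first]: 52 @ $2.80 = $145.60
Total COGS = $2,202.75 + $1,582.75 + $145.60 = $3,931.10
Ending inventory: 51 @ $2.80 = $142.80

COGS = $3,931.10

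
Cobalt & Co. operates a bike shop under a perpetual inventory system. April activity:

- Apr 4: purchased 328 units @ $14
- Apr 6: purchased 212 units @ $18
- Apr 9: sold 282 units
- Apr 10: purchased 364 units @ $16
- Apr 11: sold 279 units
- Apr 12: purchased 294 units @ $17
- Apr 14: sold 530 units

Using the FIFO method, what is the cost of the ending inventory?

Apr 9, 282 sold [FIFO — oldest first]: 282 @ $14 = $3,948
Apr 11, 279 sold [FIFO — oldest first]: 46 @ $14 + 212 @ $18 + 21 @ $16 = $4,796
Apr 14, 530 sold [FIFO — oldest first]: 343 @ $16 + 187 @ $17 = $8,667
Total COGS = $3,948 + $4,796 + $8,667 = $17,411
Ending inventory: 107 @ $17 = $1,819

Ending inventory = $1,819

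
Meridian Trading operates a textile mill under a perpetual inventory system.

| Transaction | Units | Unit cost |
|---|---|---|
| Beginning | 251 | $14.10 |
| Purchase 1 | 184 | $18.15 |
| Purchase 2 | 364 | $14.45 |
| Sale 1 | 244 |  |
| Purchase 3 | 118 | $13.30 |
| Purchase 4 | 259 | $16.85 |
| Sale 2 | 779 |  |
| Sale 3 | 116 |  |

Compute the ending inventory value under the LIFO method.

Sale 1 (244) [LIFO — newest first]: 244 @ $14.45 = $3,525.80
Sale 2 (779) [LIFO — newest first]: 259 @ $16.85 + 118 @ $13.30 + 120 @ $14.45 + 184 @ $18.15 + 98 @ $14.10 = $12,388.95
Sale 3 (116) [LIFO — newest first]: 116 @ $14.10 = $1,635.60
Total COGS = $3,525.80 + $12,388.95 + $1,635.60 = $17,550.35
Ending inventory: 37 @ $14.10 = $521.70

Ending inventory = $521.70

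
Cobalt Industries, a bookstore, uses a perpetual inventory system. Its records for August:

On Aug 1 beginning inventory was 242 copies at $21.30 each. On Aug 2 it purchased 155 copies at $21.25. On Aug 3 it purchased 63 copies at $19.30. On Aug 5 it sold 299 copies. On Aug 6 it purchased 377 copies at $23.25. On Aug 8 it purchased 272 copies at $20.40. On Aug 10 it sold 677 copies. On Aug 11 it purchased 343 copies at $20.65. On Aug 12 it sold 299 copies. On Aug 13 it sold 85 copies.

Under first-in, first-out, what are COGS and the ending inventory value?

Aug 5, 299 sold [FIFO — oldest first]: 242 @ $21.30 + 57 @ $21.25 = $6,365.85
Aug 10, 677 sold [FIFO — oldest first]: 98 @ $21.25 + 63 @ $19.30 + 377 @ $23.25 + 139 @ $20.40 = $14,899.25
Aug 12, 299 sold [FIFO — oldest first]: 133 @ $20.40 + 166 @ $20.65 = $6,141.10
Aug 13, 85 sold [FIFO — oldest first]: 85 @ $20.65 = $1,755.25
Total COGS = $6,365.85 + $14,899.25 + $6,141.10 + $1,755.25 = $29,161.45
Ending inventory: 92 @ $20.65 = $1,899.80
Check: goods available $31,061.25 = COGS $29,161.45 + ending $1,899.80

COGS = $29,161.45; ending inventory = $1,899.80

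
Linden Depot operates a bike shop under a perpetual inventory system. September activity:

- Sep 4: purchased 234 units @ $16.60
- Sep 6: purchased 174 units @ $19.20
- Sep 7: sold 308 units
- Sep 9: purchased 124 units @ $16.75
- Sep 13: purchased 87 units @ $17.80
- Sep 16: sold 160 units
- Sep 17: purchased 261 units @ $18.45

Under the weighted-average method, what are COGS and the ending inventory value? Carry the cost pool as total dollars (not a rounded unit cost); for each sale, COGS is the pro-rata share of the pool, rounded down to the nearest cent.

After Sep 4: 234 on hand, pool $3,884.40 (≈ $16.6000 each)
After Sep 6: 408 on hand, pool $7,225.20 (≈ $17.7088 each)
Sep 7, sell 308: 308/408 × $7,225.20 → $5,454.31
After Sep 9: 224 on hand, pool $3,847.89 (≈ $17.1781 each)
After Sep 13: 311 on hand, pool $5,396.49 (≈ $17.3521 each)
Sep 16, sell 160: 160/311 × $5,396.49 → $2,776.32
After Sep 17: 412 on hand, pool $7,435.62 (≈ $18.0476 each)
Total COGS = $5,454.31 + $2,776.32 = $8,230.63
Ending inventory (cost pool remaining) = $7,435.62
Check: goods available $15,666.25 = COGS $8,230.63 + ending $7,435.62

COGS = $8,230.63; ending inventory = $7,435.62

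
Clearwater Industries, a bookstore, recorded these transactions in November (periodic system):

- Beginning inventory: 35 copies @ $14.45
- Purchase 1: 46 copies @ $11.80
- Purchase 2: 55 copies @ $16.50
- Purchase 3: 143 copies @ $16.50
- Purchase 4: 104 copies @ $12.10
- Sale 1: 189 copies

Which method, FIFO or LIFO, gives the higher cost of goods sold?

FIFO

FIFO COGS: 35 @ $14.45 + 46 @ $11.80 + 55 @ $16.50 + 53 @ $16.50 = $2,830.55
LIFO COGS: 104 @ $12.10 + 85 @ $16.50 = $2,660.90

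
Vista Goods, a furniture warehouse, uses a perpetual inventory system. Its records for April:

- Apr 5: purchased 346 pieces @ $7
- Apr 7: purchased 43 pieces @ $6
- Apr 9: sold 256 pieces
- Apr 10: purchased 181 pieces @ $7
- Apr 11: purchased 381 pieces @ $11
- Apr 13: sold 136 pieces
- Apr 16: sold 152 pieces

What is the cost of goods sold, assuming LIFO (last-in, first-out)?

COGS = $4,917

Apr 9, 256 sold [LIFO — newest first]: 43 @ $6 + 213 @ $7 = $1,749
Apr 13, 136 sold [LIFO — newest first]: 136 @ $11 = $1,496
Apr 16, 152 sold [LIFO — newest first]: 152 @ $11 = $1,672
Total COGS = $1,749 + $1,496 + $1,672 = $4,917
Ending inventory: 133 @ $7 + 181 @ $7 + 93 @ $11 = $3,221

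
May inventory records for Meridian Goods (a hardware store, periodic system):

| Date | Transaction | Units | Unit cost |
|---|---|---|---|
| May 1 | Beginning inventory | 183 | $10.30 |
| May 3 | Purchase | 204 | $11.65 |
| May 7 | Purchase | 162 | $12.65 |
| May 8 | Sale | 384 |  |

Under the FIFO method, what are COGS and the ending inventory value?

COGS = $4,226.55; ending inventory = $2,084.25

May 8, 384 sold [FIFO — oldest first]: 183 @ $10.30 + 201 @ $11.65 = $4,226.55
Ending inventory: 3 @ $11.65 + 162 @ $12.65 = $2,084.25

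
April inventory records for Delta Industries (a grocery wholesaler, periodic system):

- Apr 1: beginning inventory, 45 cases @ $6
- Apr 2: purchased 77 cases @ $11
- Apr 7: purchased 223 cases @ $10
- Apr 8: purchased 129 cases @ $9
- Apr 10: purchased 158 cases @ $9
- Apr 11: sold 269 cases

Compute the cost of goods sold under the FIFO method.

COGS = $2,587

Apr 11, 269 sold [FIFO — oldest first]: 45 @ $6 + 77 @ $11 + 147 @ $10 = $2,587
Ending inventory: 76 @ $10 + 129 @ $9 + 158 @ $9 = $3,343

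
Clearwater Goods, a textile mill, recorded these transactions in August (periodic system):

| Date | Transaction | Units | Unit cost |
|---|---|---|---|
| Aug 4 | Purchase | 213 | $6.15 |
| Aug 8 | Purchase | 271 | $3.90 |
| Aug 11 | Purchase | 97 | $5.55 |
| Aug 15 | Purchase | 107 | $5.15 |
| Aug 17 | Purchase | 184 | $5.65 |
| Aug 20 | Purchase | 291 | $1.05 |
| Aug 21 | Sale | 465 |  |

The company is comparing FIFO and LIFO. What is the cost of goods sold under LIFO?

FIFO COGS: 213 @ $6.15 + 252 @ $3.90 = $2,292.75
LIFO COGS: 291 @ $1.05 + 174 @ $5.65 = $1,288.65

COGS = $1,288.65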